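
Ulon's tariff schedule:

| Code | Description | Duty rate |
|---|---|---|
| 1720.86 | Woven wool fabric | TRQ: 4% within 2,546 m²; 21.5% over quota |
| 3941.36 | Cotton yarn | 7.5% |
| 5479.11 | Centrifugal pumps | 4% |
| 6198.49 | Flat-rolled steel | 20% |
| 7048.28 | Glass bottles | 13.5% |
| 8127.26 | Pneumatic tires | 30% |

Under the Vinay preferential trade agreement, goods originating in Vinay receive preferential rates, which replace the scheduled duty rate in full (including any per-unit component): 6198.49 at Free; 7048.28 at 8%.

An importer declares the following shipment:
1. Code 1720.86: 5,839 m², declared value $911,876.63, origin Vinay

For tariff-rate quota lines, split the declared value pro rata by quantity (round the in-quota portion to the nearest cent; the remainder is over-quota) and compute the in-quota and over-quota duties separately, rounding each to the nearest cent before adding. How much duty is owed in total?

Line 1 (1720.86, Vinay, 5,839 m², $911,876.63):
Code 1720.86 is under a tariff-rate quota (threshold 2,546 m²). In-quota: 2,546 m² at 4%; over-quota: 3,293 m² at 21.5%.
Pro-rata value split: in-quota = $911,876.63 × 2,546/5,839 = $397,608.82; over-quota = $911,876.63 − $397,608.82 = $514,267.81.
In-quota duty = $397,608.82 × 4% = $15,904.35. Over-quota duty = $514,267.81 × 21.5% = $110,567.58.
Line duty = $15,904.35 + $110,567.58 = $126,471.93.

$126,471.93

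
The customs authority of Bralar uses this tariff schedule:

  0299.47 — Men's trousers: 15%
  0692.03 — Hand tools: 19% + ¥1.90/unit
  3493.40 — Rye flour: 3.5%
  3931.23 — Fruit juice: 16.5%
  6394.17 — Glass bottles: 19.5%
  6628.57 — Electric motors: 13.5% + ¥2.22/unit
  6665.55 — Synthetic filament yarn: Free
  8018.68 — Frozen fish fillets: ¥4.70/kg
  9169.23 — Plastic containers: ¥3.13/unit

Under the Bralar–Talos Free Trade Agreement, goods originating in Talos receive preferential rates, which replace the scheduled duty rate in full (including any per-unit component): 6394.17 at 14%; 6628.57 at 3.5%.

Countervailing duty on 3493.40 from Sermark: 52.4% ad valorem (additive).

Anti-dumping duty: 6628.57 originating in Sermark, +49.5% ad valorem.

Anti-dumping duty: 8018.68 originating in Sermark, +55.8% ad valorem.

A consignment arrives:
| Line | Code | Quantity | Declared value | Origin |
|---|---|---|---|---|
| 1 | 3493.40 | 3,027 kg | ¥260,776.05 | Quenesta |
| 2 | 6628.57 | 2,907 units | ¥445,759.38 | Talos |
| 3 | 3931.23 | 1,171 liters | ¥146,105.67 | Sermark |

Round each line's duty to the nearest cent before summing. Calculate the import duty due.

Line 1 (3493.40, Quenesta, 3,027 kg, ¥260,776.05):
Base rate for 3493.40 is 3.5%.
The additional-duty order on 3493.40 targets Sermark, not Quenesta; it does not apply.
Duty = ¥260,776.05 × 3.5% = ¥9,127.16.
Line 2 (6628.57, Talos, 2,907 units, ¥445,759.38):
Base rate for 6628.57 is 13.5% + ¥2.22/unit.
Origin Talos qualifies under the Bralar–Talos agreement and 6628.57 is covered: preferential rate 3.5% applies instead.
The additional-duty order on 6628.57 targets Sermark, not Talos; it does not apply.
Duty = ¥445,759.38 × 3.5% = ¥15,601.58.
Line 3 (3931.23, Sermark, 1,171 liters, ¥146,105.67):
Base rate for 3931.23 is 16.5%.
Duty = ¥146,105.67 × 16.5% = ¥24,107.44.
Total = ¥9,127.16 + ¥15,601.58 + ¥24,107.44 = ¥48,836.18.

¥48,836.18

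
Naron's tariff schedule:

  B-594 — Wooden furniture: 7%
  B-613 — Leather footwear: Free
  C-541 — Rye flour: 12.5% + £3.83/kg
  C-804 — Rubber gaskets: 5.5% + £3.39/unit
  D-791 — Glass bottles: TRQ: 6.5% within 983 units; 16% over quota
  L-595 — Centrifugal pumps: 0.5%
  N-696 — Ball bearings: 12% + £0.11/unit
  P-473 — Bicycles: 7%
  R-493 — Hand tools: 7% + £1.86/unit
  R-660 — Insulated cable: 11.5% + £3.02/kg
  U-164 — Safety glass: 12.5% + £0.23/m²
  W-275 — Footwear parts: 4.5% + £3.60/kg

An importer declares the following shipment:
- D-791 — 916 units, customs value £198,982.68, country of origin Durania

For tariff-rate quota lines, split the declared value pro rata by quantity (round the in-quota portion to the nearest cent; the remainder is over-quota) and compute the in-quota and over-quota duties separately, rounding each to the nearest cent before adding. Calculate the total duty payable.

Line 1 (D-791, Durania, 916 units, £198,982.68):
Code D-791 is under a tariff-rate quota (threshold 983 units). Quantity 916 units is within the quota, so the in-quota rate 6.5% applies to the full value.
Duty = £198,982.68 × 6.5% = £12,933.87.

£12,933.87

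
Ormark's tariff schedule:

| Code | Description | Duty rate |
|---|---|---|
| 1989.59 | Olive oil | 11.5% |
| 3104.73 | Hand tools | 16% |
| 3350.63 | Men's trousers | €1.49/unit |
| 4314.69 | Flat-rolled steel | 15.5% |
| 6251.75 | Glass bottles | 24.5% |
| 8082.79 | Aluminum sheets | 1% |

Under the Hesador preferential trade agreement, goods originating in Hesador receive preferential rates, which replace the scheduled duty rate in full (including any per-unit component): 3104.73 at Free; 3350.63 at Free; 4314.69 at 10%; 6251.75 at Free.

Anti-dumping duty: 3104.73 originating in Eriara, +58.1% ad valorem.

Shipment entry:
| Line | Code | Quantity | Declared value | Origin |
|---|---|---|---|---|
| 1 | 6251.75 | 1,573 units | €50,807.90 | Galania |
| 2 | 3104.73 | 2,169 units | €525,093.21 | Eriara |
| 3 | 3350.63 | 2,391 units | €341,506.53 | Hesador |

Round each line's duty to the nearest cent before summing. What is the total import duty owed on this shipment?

€401,542.01

Line 1 (6251.75, Galania, 1,573 units, €50,807.90):
Base rate for 6251.75 is 24.5%.
6251.75 has an FTA preferential rate, but origin Galania is not Hesador; base rate stands.
Duty = €50,807.90 × 24.5% = €12,447.94.
Line 2 (3104.73, Eriara, 2,169 units, €525,093.21):
Base rate for 3104.73 is 16%.
3104.73 has an FTA preferential rate, but origin Eriara is not Hesador; base rate stands.
Additional duty on 3104.73 from Eriara: +58.1%. Applied ad valorem rate: 16% + 58.1% = 74.1%.
Duty = €525,093.21 × 74.1% = €389,094.07.
Line 3 (3350.63, Hesador, 2,391 units, €341,506.53):
Base rate for 3350.63 is €1.49/unit.
Origin Hesador qualifies under the Ormark–Hesador agreement and 3350.63 is covered: preferential rate Free applies instead.
Duty = €341,506.53 × 0% = €0.00.
Total = €12,447.94 + €389,094.07 + €0.00 = €401,542.01.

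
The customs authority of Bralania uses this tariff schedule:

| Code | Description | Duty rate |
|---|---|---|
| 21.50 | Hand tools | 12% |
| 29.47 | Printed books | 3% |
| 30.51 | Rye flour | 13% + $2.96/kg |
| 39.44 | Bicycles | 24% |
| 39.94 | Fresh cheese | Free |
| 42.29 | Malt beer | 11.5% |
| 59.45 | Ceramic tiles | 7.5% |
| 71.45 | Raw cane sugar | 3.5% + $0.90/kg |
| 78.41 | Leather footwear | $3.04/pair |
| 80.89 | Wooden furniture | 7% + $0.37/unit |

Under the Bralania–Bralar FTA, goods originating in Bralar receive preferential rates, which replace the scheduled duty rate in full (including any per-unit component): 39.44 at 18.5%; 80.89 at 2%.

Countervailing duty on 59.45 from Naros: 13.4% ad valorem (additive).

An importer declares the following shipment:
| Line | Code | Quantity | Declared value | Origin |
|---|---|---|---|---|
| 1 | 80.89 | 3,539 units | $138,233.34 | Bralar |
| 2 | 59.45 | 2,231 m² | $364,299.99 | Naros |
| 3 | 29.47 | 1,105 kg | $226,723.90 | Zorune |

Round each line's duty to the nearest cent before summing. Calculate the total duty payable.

Line 1 (80.89, Bralar, 3,539 units, $138,233.34):
Base rate for 80.89 is 7% + $0.37/unit.
Origin Bralar qualifies under the Bralania–Bralar agreement and 80.89 is covered: preferential rate 2% applies instead.
Duty = $138,233.34 × 2% = $2,764.67.
Line 2 (59.45, Naros, 2,231 m², $364,299.99):
Base rate for 59.45 is 7.5%.
Additional duty on 59.45 from Naros: +13.4%. Applied ad valorem rate: 7.5% + 13.4% = 20.9%.
Duty = $364,299.99 × 20.9% = $76,138.70.
Line 3 (29.47, Zorune, 1,105 kg, $226,723.90):
Base rate for 29.47 is 3%.
Duty = $226,723.90 × 3% = $6,801.72.
Total = $2,764.67 + $76,138.70 + $6,801.72 = $85,705.09.

$85,705.09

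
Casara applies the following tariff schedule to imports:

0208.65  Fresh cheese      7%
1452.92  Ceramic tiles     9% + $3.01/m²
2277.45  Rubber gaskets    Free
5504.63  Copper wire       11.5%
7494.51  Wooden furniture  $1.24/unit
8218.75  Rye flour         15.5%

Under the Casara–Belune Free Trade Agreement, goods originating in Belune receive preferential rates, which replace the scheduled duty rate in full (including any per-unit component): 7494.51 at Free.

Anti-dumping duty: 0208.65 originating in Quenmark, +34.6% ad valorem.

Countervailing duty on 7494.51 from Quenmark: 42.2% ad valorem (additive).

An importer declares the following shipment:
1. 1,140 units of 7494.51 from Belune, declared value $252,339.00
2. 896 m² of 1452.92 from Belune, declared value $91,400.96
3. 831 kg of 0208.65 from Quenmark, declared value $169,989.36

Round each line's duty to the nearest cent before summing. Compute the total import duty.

Line 1 (7494.51, Belune, 1,140 units, $252,339.00):
Base rate for 7494.51 is $1.24/unit.
Origin Belune qualifies under the Casara–Belune agreement and 7494.51 is covered: preferential rate Free applies instead.
The additional-duty order on 7494.51 targets Quenmark, not Belune; it does not apply.
Duty = $252,339.00 × 0% = $0.00.
Line 2 (1452.92, Belune, 896 m², $91,400.96):
Base rate for 1452.92 is 9% + $3.01/m².
Origin Belune is the FTA partner but 1452.92 is not on the preference list; base rate stands.
Duty = $91,400.96 × 9% + 896 × $3.01 = $10,923.05.
Line 3 (0208.65, Quenmark, 831 kg, $169,989.36):
Base rate for 0208.65 is 7%.
Additional duty on 0208.65 from Quenmark: +34.6%. Applied ad valorem rate: 7% + 34.6% = 41.6%.
Duty = $169,989.36 × 41.6% = $70,715.57.
Total = $0.00 + $10,923.05 + $70,715.57 = $81,638.62.

$81,638.62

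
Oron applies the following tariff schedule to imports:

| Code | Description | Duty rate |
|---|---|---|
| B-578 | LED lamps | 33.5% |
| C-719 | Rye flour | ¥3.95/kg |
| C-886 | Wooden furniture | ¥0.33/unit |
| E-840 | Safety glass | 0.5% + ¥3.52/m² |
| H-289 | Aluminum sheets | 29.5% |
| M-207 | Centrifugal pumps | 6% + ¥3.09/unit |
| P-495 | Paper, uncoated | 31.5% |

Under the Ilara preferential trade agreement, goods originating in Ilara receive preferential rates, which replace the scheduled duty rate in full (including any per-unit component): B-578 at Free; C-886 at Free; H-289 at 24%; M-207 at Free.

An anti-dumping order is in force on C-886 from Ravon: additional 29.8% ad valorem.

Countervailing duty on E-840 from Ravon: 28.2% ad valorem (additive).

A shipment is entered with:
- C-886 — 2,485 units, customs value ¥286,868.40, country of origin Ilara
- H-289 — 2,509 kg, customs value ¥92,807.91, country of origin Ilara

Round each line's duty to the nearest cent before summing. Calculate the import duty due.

¥22,273.90

Line 1 (C-886, Ilara, 2,485 units, ¥286,868.40):
Base rate for C-886 is ¥0.33/unit.
Origin Ilara qualifies under the Oron–Ilara agreement and C-886 is covered: preferential rate Free applies instead.
The additional-duty order on C-886 targets Ravon, not Ilara; it does not apply.
Duty = ¥286,868.40 × 0% = ¥0.00.
Line 2 (H-289, Ilara, 2,509 kg, ¥92,807.91):
Base rate for H-289 is 29.5%.
Origin Ilara qualifies under the Oron–Ilara agreement and H-289 is covered: preferential rate 24% applies instead.
Duty = ¥92,807.91 × 24% = ¥22,273.90.
Total = ¥0.00 + ¥22,273.90 = ¥22,273.90.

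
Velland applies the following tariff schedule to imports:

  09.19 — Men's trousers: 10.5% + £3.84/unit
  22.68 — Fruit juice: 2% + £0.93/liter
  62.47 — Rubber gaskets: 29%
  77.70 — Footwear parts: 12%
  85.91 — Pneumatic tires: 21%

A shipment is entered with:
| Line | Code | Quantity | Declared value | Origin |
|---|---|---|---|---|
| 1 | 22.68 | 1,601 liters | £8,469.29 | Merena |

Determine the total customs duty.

£1,658.32

Line 1 (22.68, Merena, 1,601 liters, £8,469.29):
Base rate for 22.68 is 2% + £0.93/liter.
Duty = £8,469.29 × 2% + 1,601 × £0.93 = £1,658.32.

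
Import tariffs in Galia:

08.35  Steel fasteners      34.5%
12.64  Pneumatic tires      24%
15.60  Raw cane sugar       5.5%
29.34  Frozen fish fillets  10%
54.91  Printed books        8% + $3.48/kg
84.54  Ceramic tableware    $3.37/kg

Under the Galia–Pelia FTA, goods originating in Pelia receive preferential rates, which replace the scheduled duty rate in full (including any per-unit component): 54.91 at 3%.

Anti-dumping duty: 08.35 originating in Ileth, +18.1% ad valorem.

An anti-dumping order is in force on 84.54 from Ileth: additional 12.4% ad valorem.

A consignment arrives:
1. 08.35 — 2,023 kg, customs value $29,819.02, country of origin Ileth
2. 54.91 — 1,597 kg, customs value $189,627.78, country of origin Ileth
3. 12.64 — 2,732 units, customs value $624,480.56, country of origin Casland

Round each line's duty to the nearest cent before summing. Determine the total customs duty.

Line 1 (08.35, Ileth, 2,023 kg, $29,819.02):
Base rate for 08.35 is 34.5%.
Additional duty on 08.35 from Ileth: +18.1%. Applied ad valorem rate: 34.5% + 18.1% = 52.6%.
Duty = $29,819.02 × 52.6% = $15,684.80.
Line 2 (54.91, Ileth, 1,597 kg, $189,627.78):
Base rate for 54.91 is 8% + $3.48/kg.
54.91 has an FTA preferential rate, but origin Ileth is not Pelia; base rate stands.
Duty = $189,627.78 × 8% + 1,597 × $3.48 = $20,727.78.
Line 3 (12.64, Casland, 2,732 units, $624,480.56):
Base rate for 12.64 is 24%.
Duty = $624,480.56 × 24% = $149,875.33.
Total = $15,684.80 + $20,727.78 + $149,875.33 = $186,287.91.

$186,287.91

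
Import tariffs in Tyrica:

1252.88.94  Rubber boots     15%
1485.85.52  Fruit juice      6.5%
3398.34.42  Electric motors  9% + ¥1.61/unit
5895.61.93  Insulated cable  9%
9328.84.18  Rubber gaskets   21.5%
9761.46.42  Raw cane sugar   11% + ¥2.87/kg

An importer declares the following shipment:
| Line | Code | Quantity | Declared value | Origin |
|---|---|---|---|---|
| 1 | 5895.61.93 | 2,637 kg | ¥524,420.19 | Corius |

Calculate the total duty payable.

Line 1 (5895.61.93, Corius, 2,637 kg, ¥524,420.19):
Base rate for 5895.61.93 is 9%.
Duty = ¥524,420.19 × 9% = ¥47,197.82.

¥47,197.82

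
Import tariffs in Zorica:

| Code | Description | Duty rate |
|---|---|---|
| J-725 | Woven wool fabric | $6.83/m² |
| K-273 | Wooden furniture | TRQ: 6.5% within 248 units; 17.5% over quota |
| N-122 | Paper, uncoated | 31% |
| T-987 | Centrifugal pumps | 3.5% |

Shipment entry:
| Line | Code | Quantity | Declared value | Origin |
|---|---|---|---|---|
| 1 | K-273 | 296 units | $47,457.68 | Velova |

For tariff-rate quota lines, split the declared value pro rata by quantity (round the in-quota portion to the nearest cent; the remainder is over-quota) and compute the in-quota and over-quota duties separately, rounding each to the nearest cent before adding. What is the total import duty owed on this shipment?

$3,931.29

Line 1 (K-273, Velova, 296 units, $47,457.68):
Code K-273 is under a tariff-rate quota (threshold 248 units). In-quota: 248 units at 6.5%; over-quota: 48 units at 17.5%.
Pro-rata value split: in-quota = $47,457.68 × 248/296 = $39,761.84; over-quota = $47,457.68 − $39,761.84 = $7,695.84.
In-quota duty = $39,761.84 × 6.5% = $2,584.52. Over-quota duty = $7,695.84 × 17.5% = $1,346.77.
Line duty = $2,584.52 + $1,346.77 = $3,931.29.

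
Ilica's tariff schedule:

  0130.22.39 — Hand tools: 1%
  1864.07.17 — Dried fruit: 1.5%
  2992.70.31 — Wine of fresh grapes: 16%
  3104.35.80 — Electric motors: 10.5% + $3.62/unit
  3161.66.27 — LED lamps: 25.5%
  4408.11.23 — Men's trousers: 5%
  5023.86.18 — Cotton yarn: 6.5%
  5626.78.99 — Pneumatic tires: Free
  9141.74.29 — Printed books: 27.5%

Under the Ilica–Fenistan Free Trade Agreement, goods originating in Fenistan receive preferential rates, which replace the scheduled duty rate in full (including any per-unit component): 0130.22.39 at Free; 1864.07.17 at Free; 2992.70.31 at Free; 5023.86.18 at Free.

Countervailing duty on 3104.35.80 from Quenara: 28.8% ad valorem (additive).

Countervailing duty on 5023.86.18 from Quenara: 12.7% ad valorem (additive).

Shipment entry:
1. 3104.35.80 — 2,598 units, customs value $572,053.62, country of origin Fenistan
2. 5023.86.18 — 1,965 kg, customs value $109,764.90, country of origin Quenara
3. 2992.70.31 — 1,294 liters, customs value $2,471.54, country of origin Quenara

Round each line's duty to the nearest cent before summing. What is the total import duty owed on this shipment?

$90,940.70

Line 1 (3104.35.80, Fenistan, 2,598 units, $572,053.62):
Base rate for 3104.35.80 is 10.5% + $3.62/unit.
Origin Fenistan is the FTA partner but 3104.35.80 is not on the preference list; base rate stands.
The additional-duty order on 3104.35.80 targets Quenara, not Fenistan; it does not apply.
Duty = $572,053.62 × 10.5% + 2,598 × $3.62 = $69,470.39.
Line 2 (5023.86.18, Quenara, 1,965 kg, $109,764.90):
Base rate for 5023.86.18 is 6.5%.
5023.86.18 has an FTA preferential rate, but origin Quenara is not Fenistan; base rate stands.
Additional duty on 5023.86.18 from Quenara: +12.7%. Applied ad valorem rate: 6.5% + 12.7% = 19.2%.
Duty = $109,764.90 × 19.2% = $21,074.86.
Line 3 (2992.70.31, Quenara, 1,294 liters, $2,471.54):
Base rate for 2992.70.31 is 16%.
2992.70.31 has an FTA preferential rate, but origin Quenara is not Fenistan; base rate stands.
Duty = $2,471.54 × 16% = $395.45.
Total = $69,470.39 + $21,074.86 + $395.45 = $90,940.70.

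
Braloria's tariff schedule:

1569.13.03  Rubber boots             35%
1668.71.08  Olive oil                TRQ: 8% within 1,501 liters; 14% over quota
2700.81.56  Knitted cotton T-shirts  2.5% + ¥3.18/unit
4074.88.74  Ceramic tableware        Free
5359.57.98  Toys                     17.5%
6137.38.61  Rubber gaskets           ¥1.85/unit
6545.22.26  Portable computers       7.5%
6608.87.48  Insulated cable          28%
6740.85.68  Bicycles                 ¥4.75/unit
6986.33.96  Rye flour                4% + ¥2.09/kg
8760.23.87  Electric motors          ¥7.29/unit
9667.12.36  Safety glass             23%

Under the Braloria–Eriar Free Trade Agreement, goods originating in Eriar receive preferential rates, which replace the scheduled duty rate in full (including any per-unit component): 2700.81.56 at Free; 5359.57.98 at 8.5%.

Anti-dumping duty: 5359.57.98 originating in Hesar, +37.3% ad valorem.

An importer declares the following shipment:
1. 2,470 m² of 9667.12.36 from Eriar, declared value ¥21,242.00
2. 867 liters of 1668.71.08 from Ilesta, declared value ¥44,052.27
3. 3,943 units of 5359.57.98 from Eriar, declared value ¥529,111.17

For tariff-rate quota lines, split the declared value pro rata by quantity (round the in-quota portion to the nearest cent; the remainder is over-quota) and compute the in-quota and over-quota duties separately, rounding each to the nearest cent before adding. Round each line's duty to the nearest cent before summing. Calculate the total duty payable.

¥53,384.29

Line 1 (9667.12.36, Eriar, 2,470 m², ¥21,242.00):
Base rate for 9667.12.36 is 23%.
Origin Eriar is the FTA partner but 9667.12.36 is not on the preference list; base rate stands.
Duty = ¥21,242.00 × 23% = ¥4,885.66.
Line 2 (1668.71.08, Ilesta, 867 liters, ¥44,052.27):
Code 1668.71.08 is under a tariff-rate quota (threshold 1,501 liters). Quantity 867 liters is within the quota, so the in-quota rate 8% applies to the full value.
Duty = ¥44,052.27 × 8% = ¥3,524.18.
Line 3 (5359.57.98, Eriar, 3,943 units, ¥529,111.17):
Base rate for 5359.57.98 is 17.5%.
Origin Eriar qualifies under the Braloria–Eriar agreement and 5359.57.98 is covered: preferential rate 8.5% applies instead.
The additional-duty order on 5359.57.98 targets Hesar, not Eriar; it does not apply.
Duty = ¥529,111.17 × 8.5% = ¥44,974.45.
Total = ¥4,885.66 + ¥3,524.18 + ¥44,974.45 = ¥53,384.29.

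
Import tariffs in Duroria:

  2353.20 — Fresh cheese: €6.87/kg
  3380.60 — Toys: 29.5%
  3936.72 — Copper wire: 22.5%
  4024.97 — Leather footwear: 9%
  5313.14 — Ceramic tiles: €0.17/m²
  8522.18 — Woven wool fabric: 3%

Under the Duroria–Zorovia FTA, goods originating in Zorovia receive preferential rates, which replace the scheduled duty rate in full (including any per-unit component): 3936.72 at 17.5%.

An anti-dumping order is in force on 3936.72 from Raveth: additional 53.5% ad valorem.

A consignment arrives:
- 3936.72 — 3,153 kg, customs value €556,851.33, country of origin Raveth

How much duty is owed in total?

Line 1 (3936.72, Raveth, 3,153 kg, €556,851.33):
Base rate for 3936.72 is 22.5%.
3936.72 has an FTA preferential rate, but origin Raveth is not Zorovia; base rate stands.
Additional duty on 3936.72 from Raveth: +53.5%. Applied ad valorem rate: 22.5% + 53.5% = 76%.
Duty = €556,851.33 × 76% = €423,207.01.

€423,207.01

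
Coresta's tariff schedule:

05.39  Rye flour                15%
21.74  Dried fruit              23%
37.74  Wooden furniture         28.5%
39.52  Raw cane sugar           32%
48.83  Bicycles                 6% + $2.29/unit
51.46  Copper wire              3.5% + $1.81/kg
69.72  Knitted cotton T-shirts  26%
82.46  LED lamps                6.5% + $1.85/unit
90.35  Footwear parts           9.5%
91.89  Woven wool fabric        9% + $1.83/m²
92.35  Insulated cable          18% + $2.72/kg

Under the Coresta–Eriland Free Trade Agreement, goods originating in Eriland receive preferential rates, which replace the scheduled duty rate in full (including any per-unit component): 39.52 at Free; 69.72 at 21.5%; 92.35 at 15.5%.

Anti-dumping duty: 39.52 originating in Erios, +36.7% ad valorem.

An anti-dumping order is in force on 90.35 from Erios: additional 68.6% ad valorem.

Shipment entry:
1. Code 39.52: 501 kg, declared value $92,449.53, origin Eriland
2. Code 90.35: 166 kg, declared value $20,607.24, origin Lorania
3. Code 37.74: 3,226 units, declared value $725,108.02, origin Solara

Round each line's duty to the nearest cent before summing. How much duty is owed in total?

$208,613.48

Line 1 (39.52, Eriland, 501 kg, $92,449.53):
Base rate for 39.52 is 32%.
Origin Eriland qualifies under the Coresta–Eriland agreement and 39.52 is covered: preferential rate Free applies instead.
The additional-duty order on 39.52 targets Erios, not Eriland; it does not apply.
Duty = $92,449.53 × 0% = $0.00.
Line 2 (90.35, Lorania, 166 kg, $20,607.24):
Base rate for 90.35 is 9.5%.
The additional-duty order on 90.35 targets Erios, not Lorania; it does not apply.
Duty = $20,607.24 × 9.5% = $1,957.69.
Line 3 (37.74, Solara, 3,226 units, $725,108.02):
Base rate for 37.74 is 28.5%.
Duty = $725,108.02 × 28.5% = $206,655.79.
Total = $0.00 + $1,957.69 + $206,655.79 = $208,613.48.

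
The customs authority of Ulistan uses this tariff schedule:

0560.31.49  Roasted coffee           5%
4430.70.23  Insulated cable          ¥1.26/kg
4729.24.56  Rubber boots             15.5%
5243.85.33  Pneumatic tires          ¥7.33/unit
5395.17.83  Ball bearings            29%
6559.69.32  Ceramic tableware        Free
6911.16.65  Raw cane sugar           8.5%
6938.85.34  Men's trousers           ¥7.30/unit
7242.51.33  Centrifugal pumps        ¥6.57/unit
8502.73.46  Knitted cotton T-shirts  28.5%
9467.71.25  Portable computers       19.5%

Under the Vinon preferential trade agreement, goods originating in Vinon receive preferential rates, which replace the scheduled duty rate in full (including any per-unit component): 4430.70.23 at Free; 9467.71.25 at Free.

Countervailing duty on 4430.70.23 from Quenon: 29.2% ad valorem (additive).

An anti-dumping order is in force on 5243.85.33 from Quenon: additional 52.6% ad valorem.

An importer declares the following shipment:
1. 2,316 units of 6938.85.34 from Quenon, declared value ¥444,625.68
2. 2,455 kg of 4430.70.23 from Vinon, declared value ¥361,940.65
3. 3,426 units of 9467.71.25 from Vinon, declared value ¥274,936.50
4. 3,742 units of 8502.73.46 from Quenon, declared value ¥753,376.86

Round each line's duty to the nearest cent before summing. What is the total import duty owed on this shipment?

¥231,619.21

Line 1 (6938.85.34, Quenon, 2,316 units, ¥444,625.68):
Base rate for 6938.85.34 is ¥7.30/unit.
Duty = 2,316 × ¥7.30 = ¥16,906.80.
Line 2 (4430.70.23, Vinon, 2,455 kg, ¥361,940.65):
Base rate for 4430.70.23 is ¥1.26/kg.
Origin Vinon qualifies under the Ulistan–Vinon agreement and 4430.70.23 is covered: preferential rate Free applies instead.
The additional-duty order on 4430.70.23 targets Quenon, not Vinon; it does not apply.
Duty = ¥361,940.65 × 0% = ¥0.00.
Line 3 (9467.71.25, Vinon, 3,426 units, ¥274,936.50):
Base rate for 9467.71.25 is 19.5%.
Origin Vinon qualifies under the Ulistan–Vinon agreement and 9467.71.25 is covered: preferential rate Free applies instead.
Duty = ¥274,936.50 × 0% = ¥0.00.
Line 4 (8502.73.46, Quenon, 3,742 units, ¥753,376.86):
Base rate for 8502.73.46 is 28.5%.
Duty = ¥753,376.86 × 28.5% = ¥214,712.41.
Total = ¥16,906.80 + ¥0.00 + ¥0.00 + ¥214,712.41 = ¥231,619.21.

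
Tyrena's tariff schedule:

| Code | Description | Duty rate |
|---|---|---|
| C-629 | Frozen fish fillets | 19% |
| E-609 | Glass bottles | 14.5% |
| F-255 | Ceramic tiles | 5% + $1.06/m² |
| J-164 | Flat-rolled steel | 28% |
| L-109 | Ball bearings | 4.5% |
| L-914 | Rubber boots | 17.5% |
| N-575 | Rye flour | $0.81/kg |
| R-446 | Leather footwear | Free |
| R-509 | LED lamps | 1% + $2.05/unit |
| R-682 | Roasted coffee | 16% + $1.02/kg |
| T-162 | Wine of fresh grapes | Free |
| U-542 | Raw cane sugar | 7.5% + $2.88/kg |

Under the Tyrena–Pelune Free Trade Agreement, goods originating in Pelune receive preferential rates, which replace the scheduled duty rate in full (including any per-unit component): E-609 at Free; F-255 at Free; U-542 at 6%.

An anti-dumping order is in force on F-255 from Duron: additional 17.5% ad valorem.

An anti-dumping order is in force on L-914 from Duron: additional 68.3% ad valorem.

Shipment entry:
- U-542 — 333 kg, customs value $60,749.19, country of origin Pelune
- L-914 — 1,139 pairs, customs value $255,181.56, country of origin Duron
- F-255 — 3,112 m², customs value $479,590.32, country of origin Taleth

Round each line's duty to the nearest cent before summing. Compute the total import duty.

$249,868.97

Line 1 (U-542, Pelune, 333 kg, $60,749.19):
Base rate for U-542 is 7.5% + $2.88/kg.
Origin Pelune qualifies under the Tyrena–Pelune agreement and U-542 is covered: preferential rate 6% applies instead.
Duty = $60,749.19 × 6% = $3,644.95.
Line 2 (L-914, Duron, 1,139 pairs, $255,181.56):
Base rate for L-914 is 17.5%.
Additional duty on L-914 from Duron: +68.3%. Applied ad valorem rate: 17.5% + 68.3% = 85.8%.
Duty = $255,181.56 × 85.8% = $218,945.78.
Line 3 (F-255, Taleth, 3,112 m², $479,590.32):
Base rate for F-255 is 5% + $1.06/m².
F-255 has an FTA preferential rate, but origin Taleth is not Pelune; base rate stands.
The additional-duty order on F-255 targets Duron, not Taleth; it does not apply.
Duty = $479,590.32 × 5% + 3,112 × $1.06 = $27,278.24.
Total = $3,644.95 + $218,945.78 + $27,278.24 = $249,868.97.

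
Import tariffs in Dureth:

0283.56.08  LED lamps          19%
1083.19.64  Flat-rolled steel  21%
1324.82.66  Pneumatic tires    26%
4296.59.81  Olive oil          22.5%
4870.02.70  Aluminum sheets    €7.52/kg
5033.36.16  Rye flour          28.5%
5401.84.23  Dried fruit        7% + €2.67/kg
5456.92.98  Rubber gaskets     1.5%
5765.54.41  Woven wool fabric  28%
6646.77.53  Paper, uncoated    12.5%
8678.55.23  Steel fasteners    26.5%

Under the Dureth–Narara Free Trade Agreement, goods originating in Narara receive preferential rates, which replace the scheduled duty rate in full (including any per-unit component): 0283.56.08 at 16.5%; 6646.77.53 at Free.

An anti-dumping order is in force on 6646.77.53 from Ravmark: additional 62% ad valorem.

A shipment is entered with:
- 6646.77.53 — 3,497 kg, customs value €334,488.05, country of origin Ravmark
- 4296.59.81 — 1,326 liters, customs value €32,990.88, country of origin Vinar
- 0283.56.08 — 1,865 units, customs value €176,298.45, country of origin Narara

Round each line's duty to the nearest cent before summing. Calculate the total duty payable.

Line 1 (6646.77.53, Ravmark, 3,497 kg, €334,488.05):
Base rate for 6646.77.53 is 12.5%.
6646.77.53 has an FTA preferential rate, but origin Ravmark is not Narara; base rate stands.
Additional duty on 6646.77.53 from Ravmark: +62%. Applied ad valorem rate: 12.5% + 62% = 74.5%.
Duty = €334,488.05 × 74.5% = €249,193.60.
Line 2 (4296.59.81, Vinar, 1,326 liters, €32,990.88):
Base rate for 4296.59.81 is 22.5%.
Duty = €32,990.88 × 22.5% = €7,422.95.
Line 3 (0283.56.08, Narara, 1,865 units, €176,298.45):
Base rate for 0283.56.08 is 19%.
Origin Narara qualifies under the Dureth–Narara agreement and 0283.56.08 is covered: preferential rate 16.5% applies instead.
Duty = €176,298.45 × 16.5% = €29,089.24.
Total = €249,193.60 + €7,422.95 + €29,089.24 = €285,705.79.

€285,705.79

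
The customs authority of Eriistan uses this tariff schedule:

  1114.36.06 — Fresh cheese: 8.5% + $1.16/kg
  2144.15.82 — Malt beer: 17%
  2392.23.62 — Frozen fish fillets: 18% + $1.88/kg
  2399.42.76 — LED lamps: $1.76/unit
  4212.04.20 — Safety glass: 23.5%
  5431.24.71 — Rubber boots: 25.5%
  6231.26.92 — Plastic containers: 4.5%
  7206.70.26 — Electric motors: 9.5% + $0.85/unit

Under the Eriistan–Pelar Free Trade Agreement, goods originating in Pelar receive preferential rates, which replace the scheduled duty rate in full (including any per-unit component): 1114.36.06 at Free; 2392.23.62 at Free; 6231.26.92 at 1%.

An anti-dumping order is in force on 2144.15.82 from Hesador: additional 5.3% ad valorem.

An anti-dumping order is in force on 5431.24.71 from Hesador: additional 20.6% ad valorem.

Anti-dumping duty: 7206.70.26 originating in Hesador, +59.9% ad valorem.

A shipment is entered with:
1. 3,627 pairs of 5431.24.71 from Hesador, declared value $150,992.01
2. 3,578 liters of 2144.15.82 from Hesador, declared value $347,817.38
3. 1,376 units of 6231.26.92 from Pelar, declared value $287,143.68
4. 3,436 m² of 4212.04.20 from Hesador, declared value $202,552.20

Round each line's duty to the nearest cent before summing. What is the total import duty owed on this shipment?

Line 1 (5431.24.71, Hesador, 3,627 pairs, $150,992.01):
Base rate for 5431.24.71 is 25.5%.
Additional duty on 5431.24.71 from Hesador: +20.6%. Applied ad valorem rate: 25.5% + 20.6% = 46.1%.
Duty = $150,992.01 × 46.1% = $69,607.32.
Line 2 (2144.15.82, Hesador, 3,578 liters, $347,817.38):
Base rate for 2144.15.82 is 17%.
Additional duty on 2144.15.82 from Hesador: +5.3%. Applied ad valorem rate: 17% + 5.3% = 22.3%.
Duty = $347,817.38 × 22.3% = $77,563.28.
Line 3 (6231.26.92, Pelar, 1,376 units, $287,143.68):
Base rate for 6231.26.92 is 4.5%.
Origin Pelar qualifies under the Eriistan–Pelar agreement and 6231.26.92 is covered: preferential rate 1% applies instead.
Duty = $287,143.68 × 1% = $2,871.44.
Line 4 (4212.04.20, Hesador, 3,436 m², $202,552.20):
Base rate for 4212.04.20 is 23.5%.
Duty = $202,552.20 × 23.5% = $47,599.77.
Total = $69,607.32 + $77,563.28 + $2,871.44 + $47,599.77 = $197,641.81.

$197,641.81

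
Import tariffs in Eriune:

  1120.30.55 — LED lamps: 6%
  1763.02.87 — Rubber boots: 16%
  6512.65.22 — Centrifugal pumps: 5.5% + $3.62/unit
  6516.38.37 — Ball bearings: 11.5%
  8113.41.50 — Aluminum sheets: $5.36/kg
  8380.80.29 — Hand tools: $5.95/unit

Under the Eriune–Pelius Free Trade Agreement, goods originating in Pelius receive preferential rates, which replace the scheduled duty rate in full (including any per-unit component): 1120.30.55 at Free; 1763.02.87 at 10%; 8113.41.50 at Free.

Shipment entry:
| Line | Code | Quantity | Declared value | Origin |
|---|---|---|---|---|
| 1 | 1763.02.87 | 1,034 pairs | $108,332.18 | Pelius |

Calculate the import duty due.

Line 1 (1763.02.87, Pelius, 1,034 pairs, $108,332.18):
Base rate for 1763.02.87 is 16%.
Origin Pelius qualifies under the Eriune–Pelius agreement and 1763.02.87 is covered: preferential rate 10% applies instead.
Duty = $108,332.18 × 10% = $10,833.22.

$10,833.22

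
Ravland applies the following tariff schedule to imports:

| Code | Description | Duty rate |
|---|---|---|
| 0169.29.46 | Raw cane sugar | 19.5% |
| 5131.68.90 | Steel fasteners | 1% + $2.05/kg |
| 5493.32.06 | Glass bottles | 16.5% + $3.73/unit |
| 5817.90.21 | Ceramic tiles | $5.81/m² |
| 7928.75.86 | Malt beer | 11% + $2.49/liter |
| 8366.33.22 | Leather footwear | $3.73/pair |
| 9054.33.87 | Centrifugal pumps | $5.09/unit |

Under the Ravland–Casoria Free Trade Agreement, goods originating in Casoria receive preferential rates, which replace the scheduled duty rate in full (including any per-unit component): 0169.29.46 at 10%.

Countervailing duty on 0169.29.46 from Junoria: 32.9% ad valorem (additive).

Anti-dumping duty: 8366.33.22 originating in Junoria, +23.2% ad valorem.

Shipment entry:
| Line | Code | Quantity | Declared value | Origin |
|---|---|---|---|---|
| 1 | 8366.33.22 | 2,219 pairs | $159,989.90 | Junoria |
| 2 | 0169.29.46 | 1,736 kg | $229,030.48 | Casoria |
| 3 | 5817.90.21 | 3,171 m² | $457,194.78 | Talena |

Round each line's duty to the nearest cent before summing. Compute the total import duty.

$86,721.09

Line 1 (8366.33.22, Junoria, 2,219 pairs, $159,989.90):
Base rate for 8366.33.22 is $3.73/pair.
Additional duty on 8366.33.22 from Junoria: +23.2% ad valorem. Applied ad valorem rate = 23.2%.
Duty = $159,989.90 × 23.2% + 2,219 × $3.73 = $45,394.53.
Line 2 (0169.29.46, Casoria, 1,736 kg, $229,030.48):
Base rate for 0169.29.46 is 19.5%.
Origin Casoria qualifies under the Ravland–Casoria agreement and 0169.29.46 is covered: preferential rate 10% applies instead.
The additional-duty order on 0169.29.46 targets Junoria, not Casoria; it does not apply.
Duty = $229,030.48 × 10% = $22,903.05.
Line 3 (5817.90.21, Talena, 3,171 m², $457,194.78):
Base rate for 5817.90.21 is $5.81/m².
Duty = 3,171 × $5.81 = $18,423.51.
Total = $45,394.53 + $22,903.05 + $18,423.51 = $86,721.09.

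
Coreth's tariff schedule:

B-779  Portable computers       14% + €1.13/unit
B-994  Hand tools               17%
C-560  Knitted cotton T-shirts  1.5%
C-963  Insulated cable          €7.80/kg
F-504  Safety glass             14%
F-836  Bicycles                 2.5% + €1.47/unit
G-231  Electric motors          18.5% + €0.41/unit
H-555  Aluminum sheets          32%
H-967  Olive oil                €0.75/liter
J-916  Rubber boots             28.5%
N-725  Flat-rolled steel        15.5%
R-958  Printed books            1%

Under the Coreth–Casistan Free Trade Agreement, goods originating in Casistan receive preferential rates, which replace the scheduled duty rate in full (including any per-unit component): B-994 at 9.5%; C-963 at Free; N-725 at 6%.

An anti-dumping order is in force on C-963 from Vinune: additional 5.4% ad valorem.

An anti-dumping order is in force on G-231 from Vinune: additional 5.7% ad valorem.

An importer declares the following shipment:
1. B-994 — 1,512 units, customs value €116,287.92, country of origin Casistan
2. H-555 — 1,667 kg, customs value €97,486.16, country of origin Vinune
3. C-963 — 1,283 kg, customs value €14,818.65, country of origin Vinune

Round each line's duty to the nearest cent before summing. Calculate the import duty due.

Line 1 (B-994, Casistan, 1,512 units, €116,287.92):
Base rate for B-994 is 17%.
Origin Casistan qualifies under the Coreth–Casistan agreement and B-994 is covered: preferential rate 9.5% applies instead.
Duty = €116,287.92 × 9.5% = €11,047.35.
Line 2 (H-555, Vinune, 1,667 kg, €97,486.16):
Base rate for H-555 is 32%.
Duty = €97,486.16 × 32% = €31,195.57.
Line 3 (C-963, Vinune, 1,283 kg, €14,818.65):
Base rate for C-963 is €7.80/kg.
C-963 has an FTA preferential rate, but origin Vinune is not Casistan; base rate stands.
Additional duty on C-963 from Vinune: +5.4% ad valorem. Applied ad valorem rate = 5.4%.
Duty = €14,818.65 × 5.4% + 1,283 × €7.80 = €10,807.61.
Total = €11,047.35 + €31,195.57 + €10,807.61 = €53,050.53.

€53,050.53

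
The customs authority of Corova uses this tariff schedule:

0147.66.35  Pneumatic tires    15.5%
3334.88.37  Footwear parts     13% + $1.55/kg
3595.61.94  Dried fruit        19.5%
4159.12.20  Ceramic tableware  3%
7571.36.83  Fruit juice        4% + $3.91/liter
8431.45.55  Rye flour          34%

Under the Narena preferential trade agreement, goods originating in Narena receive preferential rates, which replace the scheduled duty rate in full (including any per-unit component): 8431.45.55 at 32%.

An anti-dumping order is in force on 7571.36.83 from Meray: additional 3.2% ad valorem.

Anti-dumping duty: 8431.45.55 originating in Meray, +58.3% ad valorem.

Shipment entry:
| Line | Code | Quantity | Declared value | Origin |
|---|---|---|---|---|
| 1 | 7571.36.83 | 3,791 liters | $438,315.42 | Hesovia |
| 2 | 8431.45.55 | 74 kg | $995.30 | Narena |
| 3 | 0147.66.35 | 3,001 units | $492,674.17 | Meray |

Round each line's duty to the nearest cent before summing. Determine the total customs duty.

Line 1 (7571.36.83, Hesovia, 3,791 liters, $438,315.42):
Base rate for 7571.36.83 is 4% + $3.91/liter.
The additional-duty order on 7571.36.83 targets Meray, not Hesovia; it does not apply.
Duty = $438,315.42 × 4% + 3,791 × $3.91 = $32,355.43.
Line 2 (8431.45.55, Narena, 74 kg, $995.30):
Base rate for 8431.45.55 is 34%.
Origin Narena qualifies under the Corova–Narena agreement and 8431.45.55 is covered: preferential rate 32% applies instead.
The additional-duty order on 8431.45.55 targets Meray, not Narena; it does not apply.
Duty = $995.30 × 32% = $318.50.
Line 3 (0147.66.35, Meray, 3,001 units, $492,674.17):
Base rate for 0147.66.35 is 15.5%.
Duty = $492,674.17 × 15.5% = $76,364.50.
Total = $32,355.43 + $318.50 + $76,364.50 = $109,038.43.

$109,038.43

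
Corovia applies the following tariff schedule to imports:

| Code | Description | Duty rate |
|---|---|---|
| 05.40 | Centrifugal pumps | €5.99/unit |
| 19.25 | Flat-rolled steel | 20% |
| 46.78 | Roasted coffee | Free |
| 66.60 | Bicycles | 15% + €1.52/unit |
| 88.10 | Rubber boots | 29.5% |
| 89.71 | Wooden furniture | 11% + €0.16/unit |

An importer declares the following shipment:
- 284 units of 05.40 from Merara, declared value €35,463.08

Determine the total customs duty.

Line 1 (05.40, Merara, 284 units, €35,463.08):
Base rate for 05.40 is €5.99/unit.
Duty = 284 × €5.99 = €1,701.16.

€1,701.16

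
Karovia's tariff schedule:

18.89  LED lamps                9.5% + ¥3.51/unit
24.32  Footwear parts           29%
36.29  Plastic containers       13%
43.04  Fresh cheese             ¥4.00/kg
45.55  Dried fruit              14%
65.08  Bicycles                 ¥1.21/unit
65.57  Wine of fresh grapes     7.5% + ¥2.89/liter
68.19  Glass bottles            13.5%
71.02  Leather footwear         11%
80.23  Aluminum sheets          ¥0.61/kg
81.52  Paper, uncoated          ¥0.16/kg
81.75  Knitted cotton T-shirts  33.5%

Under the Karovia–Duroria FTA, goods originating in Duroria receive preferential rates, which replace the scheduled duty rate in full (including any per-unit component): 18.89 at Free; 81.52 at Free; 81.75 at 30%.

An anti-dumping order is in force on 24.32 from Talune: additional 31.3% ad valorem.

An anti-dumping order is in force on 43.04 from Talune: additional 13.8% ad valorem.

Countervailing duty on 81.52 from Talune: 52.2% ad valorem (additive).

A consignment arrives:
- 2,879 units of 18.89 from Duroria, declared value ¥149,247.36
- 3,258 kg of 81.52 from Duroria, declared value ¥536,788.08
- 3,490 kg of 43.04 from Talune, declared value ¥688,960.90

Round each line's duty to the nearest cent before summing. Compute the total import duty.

Line 1 (18.89, Duroria, 2,879 units, ¥149,247.36):
Base rate for 18.89 is 9.5% + ¥3.51/unit.
Origin Duroria qualifies under the Karovia–Duroria agreement and 18.89 is covered: preferential rate Free applies instead.
Duty = ¥149,247.36 × 0% = ¥0.00.
Line 2 (81.52, Duroria, 3,258 kg, ¥536,788.08):
Base rate for 81.52 is ¥0.16/kg.
Origin Duroria qualifies under the Karovia–Duroria agreement and 81.52 is covered: preferential rate Free applies instead.
The additional-duty order on 81.52 targets Talune, not Duroria; it does not apply.
Duty = ¥536,788.08 × 0% = ¥0.00.
Line 3 (43.04, Talune, 3,490 kg, ¥688,960.90):
Base rate for 43.04 is ¥4.00/kg.
Additional duty on 43.04 from Talune: +13.8% ad valorem. Applied ad valorem rate = 13.8%.
Duty = ¥688,960.90 × 13.8% + 3,490 × ¥4.00 = ¥109,036.60.
Total = ¥0.00 + ¥0.00 + ¥109,036.60 = ¥109,036.60.

¥109,036.60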